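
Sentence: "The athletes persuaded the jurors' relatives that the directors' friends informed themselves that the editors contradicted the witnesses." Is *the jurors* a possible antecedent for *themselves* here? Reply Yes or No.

*themselves* is a reflexive; Principle A requires it to be bound within its binding domain — the clause headed by 'informed'.
— the jurors: possessor inside the object DP of the matrix clause; does not c-command the reflexive — cannot bind it (Principle A).

No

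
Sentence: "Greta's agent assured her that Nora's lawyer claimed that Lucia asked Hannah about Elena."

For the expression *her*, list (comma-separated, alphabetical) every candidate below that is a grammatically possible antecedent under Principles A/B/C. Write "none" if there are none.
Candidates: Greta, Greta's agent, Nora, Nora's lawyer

Greta

*her* is a pronoun; Principle B requires it to be free in its binding domain — the matrix clause.
— Greta: possessor inside the subject DP of the matrix clause; does not c-command the pronoun — Principle B does not apply; allowed.
— Greta's agent: subject of the matrix clause; c-commands the pronoun within its binding domain — blocked (Principle B).
— Nora: possessor inside the subject DP of the clause headed by 'claimed'; is c-commanded by the pronoun; coreference would bind this R-expression — blocked (Principle C).
— Nora's lawyer: subject of the clause headed by 'claimed'; is c-commanded by the pronoun; coreference would bind this R-expression — blocked (Principle C).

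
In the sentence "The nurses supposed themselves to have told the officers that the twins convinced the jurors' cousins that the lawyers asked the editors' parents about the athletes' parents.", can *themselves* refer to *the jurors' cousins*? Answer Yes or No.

*themselves* is a reflexive; Principle A requires it to be bound within its binding domain — the matrix clause.
— the jurors' cousins: object of the clause headed by 'convinced'; does not c-command the reflexive — cannot bind it (Principle A).

No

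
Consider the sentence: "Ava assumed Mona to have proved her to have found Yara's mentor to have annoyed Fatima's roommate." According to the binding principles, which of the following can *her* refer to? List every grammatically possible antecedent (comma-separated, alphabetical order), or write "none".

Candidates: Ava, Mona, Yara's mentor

*her* is a pronoun; Principle B requires it to be free in its binding domain — the clause headed by 'proved'.
— Ava: subject of the matrix clause; c-commands the pronoun but lies outside its binding domain — allowed.
— Mona: subject of the clause headed by 'proved'; c-commands the pronoun within its binding domain — blocked (Principle B).
— Yara's mentor: subject of the clause headed by 'annoyed'; is c-commanded by the pronoun; coreference would bind this R-expression — blocked (Principle C).

Ava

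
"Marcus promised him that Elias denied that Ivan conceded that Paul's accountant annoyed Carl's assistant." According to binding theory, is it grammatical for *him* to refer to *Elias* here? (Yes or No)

*Elias* is an R-expression; Principle C requires it to be free (not bound by any c-commanding expression).
— him: object of the matrix clause; the pronoun c-commands the R-expression — coreference blocked (Principle C).

No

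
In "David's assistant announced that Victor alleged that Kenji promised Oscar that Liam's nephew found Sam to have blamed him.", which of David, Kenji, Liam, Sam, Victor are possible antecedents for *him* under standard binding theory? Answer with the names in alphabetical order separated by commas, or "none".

*him* is a pronoun; Principle B requires it to be free in its binding domain — the clause headed by 'blamed'.
— David: possessor inside the subject DP of the matrix clause; does not c-command the pronoun — Principle B does not apply; allowed.
— Kenji: subject of the clause headed by 'promised'; c-commands the pronoun but lies outside its binding domain — allowed.
— Liam: possessor inside the subject DP of the clause headed by 'found'; does not c-command the pronoun — Principle B does not apply; allowed.
— Sam: subject of the clause headed by 'blamed'; c-commands the pronoun within its binding domain — blocked (Principle B).
— Victor: subject of the clause headed by 'alleged'; c-commands the pronoun but lies outside its binding domain — allowed.

David, Kenji, Liam, Victor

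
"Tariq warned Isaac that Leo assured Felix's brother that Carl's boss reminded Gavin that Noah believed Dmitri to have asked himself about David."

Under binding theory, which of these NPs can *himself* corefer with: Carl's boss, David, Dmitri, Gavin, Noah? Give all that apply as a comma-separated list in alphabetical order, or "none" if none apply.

*himself* is a reflexive; Principle A requires it to be bound within its binding domain — the clause headed by 'asked'.
— Carl's boss: subject of the clause headed by 'reminded'; c-commands the reflexive but lies outside its binding domain — cannot bind it (Principle A).
— David: second object of the clause headed by 'asked'; does not c-command the reflexive — cannot bind it (Principle A).
— Dmitri: subject of the clause headed by 'asked'; c-commands the reflexive within its binding domain — allowed (Principle A).
— Gavin: object of the clause headed by 'reminded'; c-commands the reflexive but lies outside its binding domain — cannot bind it (Principle A).
— Noah: subject of the clause headed by 'believed'; c-commands the reflexive but lies outside its binding domain — cannot bind it (Principle A).

Dmitri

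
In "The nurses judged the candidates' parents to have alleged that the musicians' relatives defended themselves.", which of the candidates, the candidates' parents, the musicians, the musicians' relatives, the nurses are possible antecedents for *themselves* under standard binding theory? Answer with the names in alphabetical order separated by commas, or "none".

the musicians' relatives

*themselves* is a reflexive; Principle A requires it to be bound within its binding domain — the clause headed by 'defended'.
— the candidates: possessor inside the subject DP of the clause headed by 'alleged'; does not c-command the reflexive — cannot bind it (Principle A).
— the candidates' parents: subject of the clause headed by 'alleged'; c-commands the reflexive but lies outside its binding domain — cannot bind it (Principle A).
— the musicians: possessor inside the subject DP of the clause headed by 'defended'; does not c-command the reflexive — cannot bind it (Principle A).
— the musicians' relatives: subject of the clause headed by 'defended'; c-commands the reflexive within its binding domain — allowed (Principle A).
— the nurses: subject of the matrix clause; c-commands the reflexive but lies outside its binding domain — cannot bind it (Principle A).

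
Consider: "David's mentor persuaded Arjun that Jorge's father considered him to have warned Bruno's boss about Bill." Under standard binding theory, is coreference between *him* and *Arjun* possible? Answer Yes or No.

Yes

*Arjun* is an R-expression; Principle C requires it to be free (not bound by any c-commanding expression).
— him: subject of the clause headed by 'warned'; the pronoun does not c-command the R-expression — coreference allowed.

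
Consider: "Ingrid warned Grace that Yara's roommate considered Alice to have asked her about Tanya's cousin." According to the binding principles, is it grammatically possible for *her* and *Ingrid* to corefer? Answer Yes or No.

Yes

*her* is a pronoun; Principle B requires it to be free in its binding domain — the clause headed by 'asked'.
— Ingrid: subject of the matrix clause; c-commands the pronoun but lies outside its binding domain — allowed.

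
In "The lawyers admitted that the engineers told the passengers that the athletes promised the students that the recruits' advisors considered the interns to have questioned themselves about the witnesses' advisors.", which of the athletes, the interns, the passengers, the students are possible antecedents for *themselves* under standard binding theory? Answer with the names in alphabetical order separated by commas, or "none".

the interns

*themselves* is a reflexive; Principle A requires it to be bound within its binding domain — the clause headed by 'questioned'.
— the athletes: subject of the clause headed by 'promised'; c-commands the reflexive but lies outside its binding domain — cannot bind it (Principle A).
— the interns: subject of the clause headed by 'questioned'; c-commands the reflexive within its binding domain — allowed (Principle A).
— the passengers: object of the clause headed by 'told'; c-commands the reflexive but lies outside its binding domain — cannot bind it (Principle A).
— the students: object of the clause headed by 'promised'; c-commands the reflexive but lies outside its binding domain — cannot bind it (Principle A).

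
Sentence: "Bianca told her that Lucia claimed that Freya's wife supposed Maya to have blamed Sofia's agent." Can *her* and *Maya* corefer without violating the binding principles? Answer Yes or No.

No

*Maya* is an R-expression; Principle C requires it to be free (not bound by any c-commanding expression).
— her: object of the matrix clause; the pronoun c-commands the R-expression — coreference blocked (Principle C).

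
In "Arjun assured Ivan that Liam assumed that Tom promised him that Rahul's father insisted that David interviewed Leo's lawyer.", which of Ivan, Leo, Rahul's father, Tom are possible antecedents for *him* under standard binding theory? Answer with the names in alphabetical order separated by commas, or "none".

*him* is a pronoun; Principle B requires it to be free in its binding domain — the clause headed by 'promised'.
— Ivan: object of the matrix clause; c-commands the pronoun but lies outside its binding domain — allowed.
— Leo: possessor inside the object DP of the clause headed by 'interviewed'; is c-commanded by the pronoun; coreference would bind this R-expression — blocked (Principle C).
— Rahul's father: subject of the clause headed by 'insisted'; is c-commanded by the pronoun; coreference would bind this R-expression — blocked (Principle C).
— Tom: subject of the clause headed by 'promised'; c-commands the pronoun within its binding domain — blocked (Principle B).

Ivan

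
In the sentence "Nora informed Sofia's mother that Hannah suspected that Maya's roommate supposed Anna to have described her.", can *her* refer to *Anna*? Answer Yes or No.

*her* is a pronoun; Principle B requires it to be free in its binding domain — the clause headed by 'described'.
— Anna: subject of the clause headed by 'described'; c-commands the pronoun within its binding domain — blocked (Principle B).

No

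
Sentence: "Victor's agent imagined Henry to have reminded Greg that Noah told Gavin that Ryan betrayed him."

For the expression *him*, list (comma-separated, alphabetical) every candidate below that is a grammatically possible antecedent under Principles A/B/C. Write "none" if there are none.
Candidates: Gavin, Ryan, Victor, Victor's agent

*him* is a pronoun; Principle B requires it to be free in its binding domain — the clause headed by 'betrayed'.
— Gavin: object of the clause headed by 'told'; c-commands the pronoun but lies outside its binding domain — allowed.
— Ryan: subject of the clause headed by 'betrayed'; c-commands the pronoun within its binding domain — blocked (Principle B).
— Victor: possessor inside the subject DP of the matrix clause; does not c-command the pronoun — Principle B does not apply; allowed.
— Victor's agent: subject of the matrix clause; c-commands the pronoun but lies outside its binding domain — allowed.

Gavin, Victor, Victor's agent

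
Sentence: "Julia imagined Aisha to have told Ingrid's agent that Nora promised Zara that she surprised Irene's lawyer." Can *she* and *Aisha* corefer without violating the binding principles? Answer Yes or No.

Yes

*Aisha* is an R-expression; Principle C requires it to be free (not bound by any c-commanding expression).
— she: subject of the clause headed by 'surprised'; the pronoun does not c-command the R-expression — coreference allowed.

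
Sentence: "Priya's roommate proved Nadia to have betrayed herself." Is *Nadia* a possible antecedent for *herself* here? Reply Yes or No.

*herself* is a reflexive; Principle A requires it to be bound within its binding domain — the clause headed by 'betrayed'.
— Nadia: subject of the clause headed by 'betrayed'; c-commands the reflexive within its binding domain — allowed (Principle A).

Yes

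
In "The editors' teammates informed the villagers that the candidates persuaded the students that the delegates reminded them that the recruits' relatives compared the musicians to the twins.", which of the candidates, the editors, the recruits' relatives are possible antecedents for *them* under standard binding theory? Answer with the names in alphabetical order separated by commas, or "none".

*them* is a pronoun; Principle B requires it to be free in its binding domain — the clause headed by 'reminded'.
— the candidates: subject of the clause headed by 'persuaded'; c-commands the pronoun but lies outside its binding domain — allowed.
— the editors: possessor inside the subject DP of the matrix clause; does not c-command the pronoun — Principle B does not apply; allowed.
— the recruits' relatives: subject of the clause headed by 'compared'; is c-commanded by the pronoun; coreference would bind this R-expression — blocked (Principle C).

the candidates, the editors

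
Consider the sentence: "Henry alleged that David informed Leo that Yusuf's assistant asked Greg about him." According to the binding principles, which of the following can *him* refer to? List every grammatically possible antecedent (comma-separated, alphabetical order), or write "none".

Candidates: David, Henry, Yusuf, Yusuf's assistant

David, Henry, Yusuf

*him* is a pronoun; Principle B requires it to be free in its binding domain — the clause headed by 'asked'.
— David: subject of the clause headed by 'informed'; c-commands the pronoun but lies outside its binding domain — allowed.
— Henry: subject of the matrix clause; c-commands the pronoun but lies outside its binding domain — allowed.
— Yusuf: possessor inside the subject DP of the clause headed by 'asked'; does not c-command the pronoun — Principle B does not apply; allowed.
— Yusuf's assistant: subject of the clause headed by 'asked'; c-commands the pronoun within its binding domain — blocked (Principle B).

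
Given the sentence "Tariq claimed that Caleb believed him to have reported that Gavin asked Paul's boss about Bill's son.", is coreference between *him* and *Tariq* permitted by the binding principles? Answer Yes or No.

Yes

*him* is a pronoun; Principle B requires it to be free in its binding domain — the clause headed by 'believed'.
— Tariq: subject of the matrix clause; c-commands the pronoun but lies outside its binding domain — allowed.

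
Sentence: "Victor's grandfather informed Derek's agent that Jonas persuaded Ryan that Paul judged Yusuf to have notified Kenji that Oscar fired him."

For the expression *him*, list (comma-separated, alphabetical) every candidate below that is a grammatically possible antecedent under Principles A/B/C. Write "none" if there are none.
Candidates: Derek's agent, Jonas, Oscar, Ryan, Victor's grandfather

*him* is a pronoun; Principle B requires it to be free in its binding domain — the clause headed by 'fired'.
— Derek's agent: object of the matrix clause; c-commands the pronoun but lies outside its binding domain — allowed.
— Jonas: subject of the clause headed by 'persuaded'; c-commands the pronoun but lies outside its binding domain — allowed.
— Oscar: subject of the clause headed by 'fired'; c-commands the pronoun within its binding domain — blocked (Principle B).
— Ryan: object of the clause headed by 'persuaded'; c-commands the pronoun but lies outside its binding domain — allowed.
— Victor's grandfather: subject of the matrix clause; c-commands the pronoun but lies outside its binding domain — allowed.

Derek's agent, Jonas, Ryan, Victor's grandfather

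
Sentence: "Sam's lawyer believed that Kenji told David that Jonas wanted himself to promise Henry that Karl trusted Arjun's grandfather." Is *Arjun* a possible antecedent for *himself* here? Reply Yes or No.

No

*himself* is a reflexive; Principle A requires it to be bound within its binding domain — the clause headed by 'wanted'.
— Arjun: possessor inside the object DP of the clause headed by 'trusted'; does not c-command the reflexive — cannot bind it (Principle A).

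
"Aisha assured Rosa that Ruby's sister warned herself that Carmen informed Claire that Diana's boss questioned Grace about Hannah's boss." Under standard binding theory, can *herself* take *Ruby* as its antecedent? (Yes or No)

No

*herself* is a reflexive; Principle A requires it to be bound within its binding domain — the clause headed by 'warned'.
— Ruby: possessor inside the subject DP of the clause headed by 'warned'; does not c-command the reflexive — cannot bind it (Principle A).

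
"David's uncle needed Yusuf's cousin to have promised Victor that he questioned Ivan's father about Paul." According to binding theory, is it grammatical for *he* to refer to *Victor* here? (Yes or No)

*Victor* is an R-expression; Principle C requires it to be free (not bound by any c-commanding expression).
— he: subject of the clause headed by 'questioned'; the pronoun does not c-command the R-expression — coreference allowed.

Yes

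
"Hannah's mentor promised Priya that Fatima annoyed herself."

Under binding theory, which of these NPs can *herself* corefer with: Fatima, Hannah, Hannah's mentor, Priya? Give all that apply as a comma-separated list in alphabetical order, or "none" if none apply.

Fatima

*herself* is a reflexive; Principle A requires it to be bound within its binding domain — the clause headed by 'annoyed'.
— Fatima: subject of the clause headed by 'annoyed'; c-commands the reflexive within its binding domain — allowed (Principle A).
— Hannah: possessor inside the subject DP of the matrix clause; does not c-command the reflexive — cannot bind it (Principle A).
— Hannah's mentor: subject of the matrix clause; c-commands the reflexive but lies outside its binding domain — cannot bind it (Principle A).
— Priya: object of the matrix clause; c-commands the reflexive but lies outside its binding domain — cannot bind it (Principle A).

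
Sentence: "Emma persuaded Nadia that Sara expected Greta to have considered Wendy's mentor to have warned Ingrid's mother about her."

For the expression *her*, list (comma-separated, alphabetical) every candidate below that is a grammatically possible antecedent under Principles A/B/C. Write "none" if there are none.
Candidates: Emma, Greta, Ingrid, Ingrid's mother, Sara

Emma, Greta, Ingrid, Sara

*her* is a pronoun; Principle B requires it to be free in its binding domain — the clause headed by 'warned'.
— Emma: subject of the matrix clause; c-commands the pronoun but lies outside its binding domain — allowed.
— Greta: subject of the clause headed by 'considered'; c-commands the pronoun but lies outside its binding domain — allowed.
— Ingrid: possessor inside the object DP of the clause headed by 'warned'; does not c-command the pronoun — Principle B does not apply; allowed.
— Ingrid's mother: object of the clause headed by 'warned'; c-commands the pronoun within its binding domain — blocked (Principle B).
— Sara: subject of the clause headed by 'expected'; c-commands the pronoun but lies outside its binding domain — allowed.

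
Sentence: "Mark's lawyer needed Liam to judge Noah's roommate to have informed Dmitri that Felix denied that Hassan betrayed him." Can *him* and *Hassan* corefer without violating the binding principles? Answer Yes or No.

No

*Hassan* is an R-expression; Principle C requires it to be free (not bound by any c-commanding expression).
— him: object of the clause headed by 'betrayed'; the R-expression locally c-commands the pronoun — coreference blocked (Principle B on the pronoun).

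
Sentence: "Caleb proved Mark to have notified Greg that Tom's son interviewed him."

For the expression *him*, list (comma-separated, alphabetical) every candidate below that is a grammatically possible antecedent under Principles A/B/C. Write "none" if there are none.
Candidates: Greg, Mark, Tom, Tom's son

Greg, Mark, Tom

*him* is a pronoun; Principle B requires it to be free in its binding domain — the clause headed by 'interviewed'.
— Greg: object of the clause headed by 'notified'; c-commands the pronoun but lies outside its binding domain — allowed.
— Mark: subject of the clause headed by 'notified'; c-commands the pronoun but lies outside its binding domain — allowed.
— Tom: possessor inside the subject DP of the clause headed by 'interviewed'; does not c-command the pronoun — Principle B does not apply; allowed.
— Tom's son: subject of the clause headed by 'interviewed'; c-commands the pronoun within its binding domain — blocked (Principle B).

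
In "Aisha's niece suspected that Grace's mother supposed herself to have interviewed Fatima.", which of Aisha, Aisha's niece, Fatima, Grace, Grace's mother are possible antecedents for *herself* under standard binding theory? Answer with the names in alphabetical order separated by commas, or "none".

Grace's mother

*herself* is a reflexive; Principle A requires it to be bound within its binding domain — the clause headed by 'supposed'.
— Aisha: possessor inside the subject DP of the matrix clause; does not c-command the reflexive — cannot bind it (Principle A).
— Aisha's niece: subject of the matrix clause; c-commands the reflexive but lies outside its binding domain — cannot bind it (Principle A).
— Fatima: object of the clause headed by 'interviewed'; does not c-command the reflexive — cannot bind it (Principle A).
— Grace: possessor inside the subject DP of the clause headed by 'supposed'; does not c-command the reflexive — cannot bind it (Principle A).
— Grace's mother: subject of the clause headed by 'supposed'; c-commands the reflexive within its binding domain — allowed (Principle A).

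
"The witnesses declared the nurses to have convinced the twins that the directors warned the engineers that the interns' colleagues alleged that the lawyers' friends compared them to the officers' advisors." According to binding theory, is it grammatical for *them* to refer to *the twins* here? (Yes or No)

*the twins* is an R-expression; Principle C requires it to be free (not bound by any c-commanding expression).
— them: object of the clause headed by 'compared'; the pronoun does not c-command the R-expression — coreference allowed.

Yes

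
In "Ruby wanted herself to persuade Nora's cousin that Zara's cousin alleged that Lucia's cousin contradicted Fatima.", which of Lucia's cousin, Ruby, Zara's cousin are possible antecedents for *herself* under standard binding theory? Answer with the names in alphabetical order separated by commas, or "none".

*herself* is a reflexive; Principle A requires it to be bound within its binding domain — the matrix clause.
— Lucia's cousin: subject of the clause headed by 'contradicted'; does not c-command the reflexive — cannot bind it (Principle A).
— Ruby: subject of the matrix clause; c-commands the reflexive within its binding domain — allowed (Principle A).
— Zara's cousin: subject of the clause headed by 'alleged'; does not c-command the reflexive — cannot bind it (Principle A).

Ruby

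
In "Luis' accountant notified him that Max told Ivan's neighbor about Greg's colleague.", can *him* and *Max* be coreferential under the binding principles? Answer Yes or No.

No

*Max* is an R-expression; Principle C requires it to be free (not bound by any c-commanding expression).
— him: object of the matrix clause; the pronoun c-commands the R-expression — coreference blocked (Principle C).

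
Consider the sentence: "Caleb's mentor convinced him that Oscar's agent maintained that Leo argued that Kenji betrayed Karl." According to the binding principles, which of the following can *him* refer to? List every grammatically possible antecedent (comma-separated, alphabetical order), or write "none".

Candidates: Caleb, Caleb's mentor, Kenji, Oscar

Caleb

*him* is a pronoun; Principle B requires it to be free in its binding domain — the matrix clause.
— Caleb: possessor inside the subject DP of the matrix clause; does not c-command the pronoun — Principle B does not apply; allowed.
— Caleb's mentor: subject of the matrix clause; c-commands the pronoun within its binding domain — blocked (Principle B).
— Kenji: subject of the clause headed by 'betrayed'; is c-commanded by the pronoun; coreference would bind this R-expression — blocked (Principle C).
— Oscar: possessor inside the subject DP of the clause headed by 'maintained'; is c-commanded by the pronoun; coreference would bind this R-expression — blocked (Principle C).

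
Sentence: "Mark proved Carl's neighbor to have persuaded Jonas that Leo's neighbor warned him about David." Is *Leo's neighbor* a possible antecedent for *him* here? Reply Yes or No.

*him* is a pronoun; Principle B requires it to be free in its binding domain — the clause headed by 'warned'.
— Leo's neighbor: subject of the clause headed by 'warned'; c-commands the pronoun within its binding domain — blocked (Principle B).

No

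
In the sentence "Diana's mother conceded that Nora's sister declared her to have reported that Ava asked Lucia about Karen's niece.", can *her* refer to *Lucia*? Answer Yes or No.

No

*her* is a pronoun; Principle B requires it to be free in its binding domain — the clause headed by 'declared'.
— Lucia: object of the clause headed by 'asked'; is c-commanded by the pronoun; coreference would bind this R-expression — blocked (Principle C).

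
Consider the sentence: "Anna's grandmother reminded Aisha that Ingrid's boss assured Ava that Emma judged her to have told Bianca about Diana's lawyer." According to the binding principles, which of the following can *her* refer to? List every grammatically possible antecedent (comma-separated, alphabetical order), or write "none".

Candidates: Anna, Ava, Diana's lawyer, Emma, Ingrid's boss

*her* is a pronoun; Principle B requires it to be free in its binding domain — the clause headed by 'judged'.
— Anna: possessor inside the subject DP of the matrix clause; does not c-command the pronoun — Principle B does not apply; allowed.
— Ava: object of the clause headed by 'assured'; c-commands the pronoun but lies outside its binding domain — allowed.
— Diana's lawyer: second object of the clause headed by 'told'; is c-commanded by the pronoun; coreference would bind this R-expression — blocked (Principle C).
— Emma: subject of the clause headed by 'judged'; c-commands the pronoun within its binding domain — blocked (Principle B).
— Ingrid's boss: subject of the clause headed by 'assured'; c-commands the pronoun but lies outside its binding domain — allowed.

Anna, Ava, Ingrid's boss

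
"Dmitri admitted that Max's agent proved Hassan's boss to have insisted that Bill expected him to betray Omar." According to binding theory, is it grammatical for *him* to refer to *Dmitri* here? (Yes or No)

*Dmitri* is an R-expression; Principle C requires it to be free (not bound by any c-commanding expression).
— him: subject of the clause headed by 'betray'; the pronoun does not c-command the R-expression — coreference allowed.

Yes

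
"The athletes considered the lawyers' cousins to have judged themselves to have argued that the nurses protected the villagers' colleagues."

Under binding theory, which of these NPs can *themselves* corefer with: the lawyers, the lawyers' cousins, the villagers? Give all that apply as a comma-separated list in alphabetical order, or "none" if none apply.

the lawyers' cousins

*themselves* is a reflexive; Principle A requires it to be bound within its binding domain — the clause headed by 'judged'.
— the lawyers: possessor inside the subject DP of the clause headed by 'judged'; does not c-command the reflexive — cannot bind it (Principle A).
— the lawyers' cousins: subject of the clause headed by 'judged'; c-commands the reflexive within its binding domain — allowed (Principle A).
— the villagers: possessor inside the object DP of the clause headed by 'protected'; does not c-command the reflexive — cannot bind it (Principle A).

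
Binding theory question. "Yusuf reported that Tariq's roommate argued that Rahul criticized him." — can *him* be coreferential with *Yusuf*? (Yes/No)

Yes

*him* is a pronoun; Principle B requires it to be free in its binding domain — the clause headed by 'criticized'.
— Yusuf: subject of the matrix clause; c-commands the pronoun but lies outside its binding domain — allowed.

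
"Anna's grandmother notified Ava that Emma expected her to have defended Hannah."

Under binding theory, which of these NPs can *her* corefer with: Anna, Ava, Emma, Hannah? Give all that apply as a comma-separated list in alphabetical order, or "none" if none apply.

Anna, Ava

*her* is a pronoun; Principle B requires it to be free in its binding domain — the clause headed by 'expected'.
— Anna: possessor inside the subject DP of the matrix clause; does not c-command the pronoun — Principle B does not apply; allowed.
— Ava: object of the matrix clause; c-commands the pronoun but lies outside its binding domain — allowed.
— Emma: subject of the clause headed by 'expected'; c-commands the pronoun within its binding domain — blocked (Principle B).
— Hannah: object of the clause headed by 'defended'; is c-commanded by the pronoun; coreference would bind this R-expression — blocked (Principle C).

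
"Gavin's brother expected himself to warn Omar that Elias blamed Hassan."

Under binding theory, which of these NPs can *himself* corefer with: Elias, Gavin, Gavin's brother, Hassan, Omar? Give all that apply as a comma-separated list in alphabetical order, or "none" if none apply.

*himself* is a reflexive; Principle A requires it to be bound within its binding domain — the matrix clause.
— Elias: subject of the clause headed by 'blamed'; does not c-command the reflexive — cannot bind it (Principle A).
— Gavin: possessor inside the subject DP of the matrix clause; does not c-command the reflexive — cannot bind it (Principle A).
— Gavin's brother: subject of the matrix clause; c-commands the reflexive within its binding domain — allowed (Principle A).
— Hassan: object of the clause headed by 'blamed'; does not c-command the reflexive — cannot bind it (Principle A).
— Omar: object of the clause headed by 'warn'; does not c-command the reflexive — cannot bind it (Principle A).

Gavin's brother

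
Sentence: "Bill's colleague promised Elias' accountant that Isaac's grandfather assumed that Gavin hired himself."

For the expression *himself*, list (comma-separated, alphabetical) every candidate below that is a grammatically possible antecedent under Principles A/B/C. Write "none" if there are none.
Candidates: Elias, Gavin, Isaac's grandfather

*himself* is a reflexive; Principle A requires it to be bound within its binding domain — the clause headed by 'hired'.
— Elias: possessor inside the object DP of the matrix clause; does not c-command the reflexive — cannot bind it (Principle A).
— Gavin: subject of the clause headed by 'hired'; c-commands the reflexive within its binding domain — allowed (Principle A).
— Isaac's grandfather: subject of the clause headed by 'assumed'; c-commands the reflexive but lies outside its binding domain — cannot bind it (Principle A).

Gavin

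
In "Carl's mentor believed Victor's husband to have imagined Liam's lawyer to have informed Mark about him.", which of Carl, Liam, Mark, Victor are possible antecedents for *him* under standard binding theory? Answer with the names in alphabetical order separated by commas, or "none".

*him* is a pronoun; Principle B requires it to be free in its binding domain — the clause headed by 'informed'.
— Carl: possessor inside the subject DP of the matrix clause; does not c-command the pronoun — Principle B does not apply; allowed.
— Liam: possessor inside the subject DP of the clause headed by 'informed'; does not c-command the pronoun — Principle B does not apply; allowed.
— Mark: object of the clause headed by 'informed'; c-commands the pronoun within its binding domain — blocked (Principle B).
— Victor: possessor inside the subject DP of the clause headed by 'imagined'; does not c-command the pronoun — Principle B does not apply; allowed.

Carl, Liam, Victor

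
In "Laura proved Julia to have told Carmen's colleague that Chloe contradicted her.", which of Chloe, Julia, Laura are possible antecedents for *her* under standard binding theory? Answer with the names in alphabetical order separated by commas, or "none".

Julia, Laura

*her* is a pronoun; Principle B requires it to be free in its binding domain — the clause headed by 'contradicted'.
— Chloe: subject of the clause headed by 'contradicted'; c-commands the pronoun within its binding domain — blocked (Principle B).
— Julia: subject of the clause headed by 'told'; c-commands the pronoun but lies outside its binding domain — allowed.
— Laura: subject of the matrix clause; c-commands the pronoun but lies outside its binding domain — allowed.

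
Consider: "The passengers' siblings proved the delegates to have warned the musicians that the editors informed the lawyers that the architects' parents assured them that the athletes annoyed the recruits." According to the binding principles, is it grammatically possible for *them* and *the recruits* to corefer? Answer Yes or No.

*them* is a pronoun; Principle B requires it to be free in its binding domain — the clause headed by 'assured'.
— the recruits: object of the clause headed by 'annoyed'; is c-commanded by the pronoun; coreference would bind this R-expression — blocked (Principle C).

No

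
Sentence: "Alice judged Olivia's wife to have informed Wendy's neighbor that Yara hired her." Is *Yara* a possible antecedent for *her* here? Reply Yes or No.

*her* is a pronoun; Principle B requires it to be free in its binding domain — the clause headed by 'hired'.
— Yara: subject of the clause headed by 'hired'; c-commands the pronoun within its binding domain — blocked (Principle B).

No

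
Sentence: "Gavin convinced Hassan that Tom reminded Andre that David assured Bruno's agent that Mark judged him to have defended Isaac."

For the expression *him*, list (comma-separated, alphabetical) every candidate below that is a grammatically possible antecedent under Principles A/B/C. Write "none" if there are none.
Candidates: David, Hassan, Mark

David, Hassan

*him* is a pronoun; Principle B requires it to be free in its binding domain — the clause headed by 'judged'.
— David: subject of the clause headed by 'assured'; c-commands the pronoun but lies outside its binding domain — allowed.
— Hassan: object of the matrix clause; c-commands the pronoun but lies outside its binding domain — allowed.
— Mark: subject of the clause headed by 'judged'; c-commands the pronoun within its binding domain — blocked (Principle B).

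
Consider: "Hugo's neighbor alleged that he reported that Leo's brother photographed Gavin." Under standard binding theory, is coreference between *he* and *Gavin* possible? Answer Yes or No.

*Gavin* is an R-expression; Principle C requires it to be free (not bound by any c-commanding expression).
— he: subject of the clause headed by 'reported'; the pronoun c-commands the R-expression — coreference blocked (Principle C).

No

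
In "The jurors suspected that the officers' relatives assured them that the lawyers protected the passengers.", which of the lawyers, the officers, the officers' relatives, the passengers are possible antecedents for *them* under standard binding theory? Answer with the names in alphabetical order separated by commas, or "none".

the officers

*them* is a pronoun; Principle B requires it to be free in its binding domain — the clause headed by 'assured'.
— the lawyers: subject of the clause headed by 'protected'; is c-commanded by the pronoun; coreference would bind this R-expression — blocked (Principle C).
— the officers: possessor inside the subject DP of the clause headed by 'assured'; does not c-command the pronoun — Principle B does not apply; allowed.
— the officers' relatives: subject of the clause headed by 'assured'; c-commands the pronoun within its binding domain — blocked (Principle B).
— the passengers: object of the clause headed by 'protected'; is c-commanded by the pronoun; coreference would bind this R-expression — blocked (Principle C).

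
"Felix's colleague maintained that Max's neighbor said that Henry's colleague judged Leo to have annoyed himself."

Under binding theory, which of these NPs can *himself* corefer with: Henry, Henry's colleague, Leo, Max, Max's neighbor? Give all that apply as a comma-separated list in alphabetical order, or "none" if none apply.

Leo

*himself* is a reflexive; Principle A requires it to be bound within its binding domain — the clause headed by 'annoyed'.
— Henry: possessor inside the subject DP of the clause headed by 'judged'; does not c-command the reflexive — cannot bind it (Principle A).
— Henry's colleague: subject of the clause headed by 'judged'; c-commands the reflexive but lies outside its binding domain — cannot bind it (Principle A).
— Leo: subject of the clause headed by 'annoyed'; c-commands the reflexive within its binding domain — allowed (Principle A).
— Max: possessor inside the subject DP of the clause headed by 'said'; does not c-command the reflexive — cannot bind it (Principle A).
— Max's neighbor: subject of the clause headed by 'said'; c-commands the reflexive but lies outside its binding domain — cannot bind it (Principle A).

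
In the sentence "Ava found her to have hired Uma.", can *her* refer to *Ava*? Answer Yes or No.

*her* is a pronoun; Principle B requires it to be free in its binding domain — the matrix clause.
— Ava: subject of the matrix clause; c-commands the pronoun within its binding domain — blocked (Principle B).

No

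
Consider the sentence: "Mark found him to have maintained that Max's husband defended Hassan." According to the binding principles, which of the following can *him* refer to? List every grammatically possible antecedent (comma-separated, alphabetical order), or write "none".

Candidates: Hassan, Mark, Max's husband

none

*him* is a pronoun; Principle B requires it to be free in its binding domain — the matrix clause.
— Hassan: object of the clause headed by 'defended'; is c-commanded by the pronoun; coreference would bind this R-expression — blocked (Principle C).
— Mark: subject of the matrix clause; c-commands the pronoun within its binding domain — blocked (Principle B).
— Max's husband: subject of the clause headed by 'defended'; is c-commanded by the pronoun; coreference would bind this R-expression — blocked (Principle C).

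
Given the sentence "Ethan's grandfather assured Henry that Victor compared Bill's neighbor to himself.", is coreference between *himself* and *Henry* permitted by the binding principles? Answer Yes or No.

No

*himself* is a reflexive; Principle A requires it to be bound within its binding domain — the clause headed by 'compared'.
— Henry: object of the matrix clause; c-commands the reflexive but lies outside its binding domain — cannot bind it (Principle A).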